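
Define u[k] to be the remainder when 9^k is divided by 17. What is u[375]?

2

We have u[1] = 9, u[2] = 13, u[3] = 15, u[4] = 16, u[5] = 8, u[6] = 4, u[7] = 2, u[8] = 1, u[9] = 9.
Since u[9] = u[1] = 9, the sequence is periodic with period 8.
So u[375] = u[1 + ((375-1) mod 8)] = u[7] = 2.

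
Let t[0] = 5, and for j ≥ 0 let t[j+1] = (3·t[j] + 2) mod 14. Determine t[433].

t[0] = 5,  t[1] = 3,  t[2] = 11,  t[3] = 7,  t[4] = 9,  t[5] = 1,  t[6] = 5.
The sequence repeats with period 6.
(433 - 0) mod 6 = 1, so t[433] = t[1] = 3.

3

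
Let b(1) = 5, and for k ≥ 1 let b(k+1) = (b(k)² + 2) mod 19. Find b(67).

We have b(1) = 5, b(2) = 8, b(3) = 9, b(4) = 7, b(5) = 13, b(6) = 0, b(7) = 2, b(8) = 6, b(9) = 0.
Since b(9) = b(6) = 0, the sequence is eventually periodic: after a pre-period of length 5 it cycles with period 3.
For k ≥ 6, b(k) depends only on (k - 6) mod 3. (67 - 6) mod 3 = 1, so b(67) = b(7) = 2.

2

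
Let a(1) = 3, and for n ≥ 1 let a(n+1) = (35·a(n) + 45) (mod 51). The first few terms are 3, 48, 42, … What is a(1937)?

We have a(1) = 3; a(2) = 48; a(3) = 42; a(4) = 36; a(5) = 30; a(6) = 24; a(7) = 18; a(8) = 12; a(9) = 6; a(10) = 0; a(11) = 45; a(12) = 39; a(13) = 33; a(14) = 27; a(15) = 21; a(16) = 15; a(17) = 9; a(18) = 3.
The sequence repeats with period 17.
So a(1937) = a(1 + ((1937-1) mod 17)) = a(16) = 15.

15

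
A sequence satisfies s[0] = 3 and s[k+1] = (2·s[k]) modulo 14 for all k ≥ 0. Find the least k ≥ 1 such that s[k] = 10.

Computing terms: s[0] = 3,  s[1] = 6,  s[2] = 12,  s[3] = 10,  s[4] = 6.
Since s[4] = s[1] = 6, the sequence is eventually periodic: after a pre-period of length 1 it cycles with period 3.
The value 10 first appears (with k ≥ 1) at s[3].

3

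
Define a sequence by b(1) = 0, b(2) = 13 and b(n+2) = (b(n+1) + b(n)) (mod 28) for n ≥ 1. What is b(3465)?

21

Computing terms: b(1) = 0,  b(2) = 13,  b(3) = 13,  b(4) = 26,  b(5) = 11,  b(6) = 9,  b(7) = 20,  b(8) = 1,  b(9) = 21,  b(10) = 22,  b(11) = 15,  b(12) = 9,  b(13) = 24,  b(14) = 5,  b(15) = 1,  b(16) = 6,  b(17) = 7,  b(18) = 13,  b(19) = 20,  b(20) = 5,  b(21) = 25,  b(22) = 2,  b(23) = 27,  b(24) = 1,  b(25) = 0,  b(26) = 1,  b(27) = 1,  b(28) = 2,  b(29) = 3,  b(30) = 5,  b(31) = 8,  b(32) = 13,  b(33) = 21,  b(34) = 6,  b(35) = 27,  b(36) = 5,  b(37) = 4,  b(38) = 9,  b(39) = 13,  b(40) = 22,  b(41) = 7,  b(42) = 1,  b(43) = 8,  b(44) = 9,  b(45) = 17,  b(46) = 26,  b(47) = 15,  b(48) = 13,  b(49) = 0,  b(50) = 13.
The sequence repeats with period 48.
(3465 - 1) mod 48 = 8, so b(3465) = b(9) = 21.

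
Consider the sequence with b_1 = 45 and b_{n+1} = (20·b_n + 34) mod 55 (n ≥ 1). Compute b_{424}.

39

Computing terms: b_1 = 45; b_2 = 54; b_3 = 14; b_4 = 39; b_5 = 44; b_6 = 34; b_7 = 54.
Since b_7 = b_2 = 54, the sequence is eventually periodic: after a pre-period of length 1 it cycles with period 5.
For n ≥ 2, b_n depends only on (n - 2) mod 5. (424 - 2) mod 5 = 2, so b_{424} = b_4 = 39.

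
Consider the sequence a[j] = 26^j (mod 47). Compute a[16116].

a[0] = 1, a[1] = 26, a[2] = 18, a[3] = 45, a[4] = 42, a[5] = 11, a[6] = 4, a[7] = 10, a[8] = 25, a[9] = 39, a[10] = 27, a[11] = 44, a[12] = 16, a[13] = 40, a[14] = 6, a[15] = 15, a[16] = 14, a[17] = 35, a[18] = 17, a[19] = 19, a[20] = 24, a[21] = 13, a[22] = 9, a[23] = 46, a[24] = 21, a[25] = 29, a[26] = 2, a[27] = 5, a[28] = 36, a[29] = 43, a[30] = 37, a[31] = 22, a[32] = 8, a[33] = 20, a[34] = 3, a[35] = 31, a[36] = 7, a[37] = 41, a[38] = 32, a[39] = 33, a[40] = 12, a[41] = 30, a[42] = 28, a[43] = 23, a[44] = 34, a[45] = 38, a[46] = 1.
The sequence repeats with period 46.
(16116 - 0) mod 46 = 16, so a[16116] = a[16] = 14.

14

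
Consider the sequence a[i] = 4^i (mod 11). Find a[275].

a[1] = 4, a[2] = 5, a[3] = 9, a[4] = 3, a[5] = 1, a[6] = 4.
Since a[6] = a[1] = 4, the sequence is periodic with period 5.
So a[275] = a[1 + ((275-1) mod 5)] = a[5] = 1.

1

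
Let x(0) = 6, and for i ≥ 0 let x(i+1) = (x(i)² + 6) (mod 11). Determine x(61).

9

We have x(0) = 6; x(1) = 9; x(2) = 10; x(3) = 7; x(4) = 0; x(5) = 6.
The sequence repeats with period 5.
(61 - 0) mod 5 = 1, so x(61) = x(1) = 9.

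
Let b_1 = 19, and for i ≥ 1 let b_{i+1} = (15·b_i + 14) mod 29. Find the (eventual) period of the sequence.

28

Listing terms: b_1 = 19; b_2 = 9; b_3 = 4; b_4 = 16; b_5 = 22; b_6 = 25; b_7 = 12; b_8 = 20; b_9 = 24; b_{10} = 26; b_{11} = 27; b_{12} = 13; b_{13} = 6; b_{14} = 17; b_{15} = 8; b_{16} = 18; b_{17} = 23; b_{18} = 11; b_{19} = 5; b_{20} = 2; b_{21} = 15; b_{22} = 7; b_{23} = 3; b_{24} = 1; b_{25} = 0; b_{26} = 14; b_{27} = 21; b_{28} = 10; b_{29} = 19.
Since b_{29} = b_1 = 19, the sequence is periodic with period 28.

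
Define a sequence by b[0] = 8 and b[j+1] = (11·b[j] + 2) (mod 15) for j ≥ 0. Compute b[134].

Listing terms: b[0] = 8, b[1] = 0, b[2] = 2, b[3] = 9, b[4] = 11, b[5] = 3, b[6] = 5, b[7] = 12, b[8] = 14, b[9] = 6, b[10] = 8.
Since b[10] = b[0] = 8, the sequence is periodic with period 10.
So b[134] = b[0 + ((134-0) mod 10)] = b[4] = 11.

11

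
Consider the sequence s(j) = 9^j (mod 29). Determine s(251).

s(1) = 9,  s(2) = 23,  s(3) = 4,  s(4) = 7,  s(5) = 5,  s(6) = 16,  s(7) = 28,  s(8) = 20,  s(9) = 6,  s(10) = 25,  s(11) = 22,  s(12) = 24,  s(13) = 13,  s(14) = 1,  s(15) = 9.
The sequence repeats with period 14.
(251 - 1) mod 14 = 12, so s(251) = s(13) = 13.

13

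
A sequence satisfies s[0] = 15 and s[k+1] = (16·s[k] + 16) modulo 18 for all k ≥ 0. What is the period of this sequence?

Computing terms: s[0] = 15,  s[1] = 4,  s[2] = 8,  s[3] = 0,  s[4] = 16,  s[5] = 2,  s[6] = 12,  s[7] = 10,  s[8] = 14,  s[9] = 6,  s[10] = 4.
Since s[10] = s[1] = 4, the sequence is eventually periodic: after a pre-period of length 1 it cycles with period 9.

9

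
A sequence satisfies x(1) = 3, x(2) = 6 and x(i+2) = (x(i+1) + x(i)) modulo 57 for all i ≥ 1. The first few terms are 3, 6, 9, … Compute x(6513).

x(1) = 3, x(2) = 6, x(3) = 9, x(4) = 15, x(5) = 24, x(6) = 39, x(7) = 6, x(8) = 45, x(9) = 51, x(10) = 39, x(11) = 33, x(12) = 15, x(13) = 48, x(14) = 6, x(15) = 54, x(16) = 3, x(17) = 0, x(18) = 3, x(19) = 3, x(20) = 6.
The sequence repeats with period 18.
(6513 - 1) mod 18 = 14, so x(6513) = x(15) = 54.

54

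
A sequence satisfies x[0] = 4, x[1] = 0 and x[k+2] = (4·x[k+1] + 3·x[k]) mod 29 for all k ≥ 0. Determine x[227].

Listing terms: x[0] = 4,  x[1] = 0,  x[2] = 12,  x[3] = 19,  x[4] = 25,  x[5] = 12,  x[6] = 7,  x[7] = 6,  x[8] = 16,  x[9] = 24,  x[10] = 28,  x[11] = 10,  x[12] = 8,  x[13] = 4,  x[14] = 11,  x[15] = 27,  x[16] = 25,  x[17] = 7,  x[18] = 16,  x[19] = 27,  x[20] = 11,  x[21] = 9,  x[22] = 11,  x[23] = 13,  x[24] = 27,  x[25] = 2,  x[26] = 2,  x[27] = 14,  x[28] = 4,  x[29] = 0.
Since (x[28], x[29]) = (x[0], x[1]) = (4, 0) (two consecutive terms determine the rest), the sequence is periodic with period 28.
So x[227] = x[0 + ((227-0) mod 28)] = x[3] = 19.

19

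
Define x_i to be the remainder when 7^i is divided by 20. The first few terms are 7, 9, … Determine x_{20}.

1

Listing terms: x_1 = 7; x_2 = 9; x_3 = 3; x_4 = 1; x_5 = 7.
The sequence repeats with period 4.
(20 - 1) mod 4 = 3, so x_{20} = x_4 = 1.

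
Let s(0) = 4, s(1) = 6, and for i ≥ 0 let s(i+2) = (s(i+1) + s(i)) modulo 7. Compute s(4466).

3

Computing terms: s(0) = 4; s(1) = 6; s(2) = 3; s(3) = 2; s(4) = 5; s(5) = 0; s(6) = 5; s(7) = 5; s(8) = 3; s(9) = 1; s(10) = 4; s(11) = 5; s(12) = 2; s(13) = 0; s(14) = 2; s(15) = 2; s(16) = 4; s(17) = 6.
The sequence repeats with period 16.
So s(4466) = s(0 + ((4466-0) mod 16)) = s(2) = 3.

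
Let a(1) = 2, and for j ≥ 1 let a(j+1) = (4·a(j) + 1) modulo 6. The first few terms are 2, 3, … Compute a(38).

3

a(1) = 2; a(2) = 3; a(3) = 1; a(4) = 5; a(5) = 3.
Since a(5) = a(2) = 3, the sequence is eventually periodic: after a pre-period of length 1 it cycles with period 3.
For j ≥ 2, a(j) depends only on (j - 2) mod 3. (38 - 2) mod 3 = 0, so a(38) = a(2) = 3.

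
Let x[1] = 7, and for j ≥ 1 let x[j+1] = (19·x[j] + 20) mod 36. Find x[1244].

Computing terms: x[1] = 7; x[2] = 9; x[3] = 11; x[4] = 13; x[5] = 15; x[6] = 17; x[7] = 19; x[8] = 21; x[9] = 23; x[10] = 25; x[11] = 27; x[12] = 29; x[13] = 31; x[14] = 33; x[15] = 35; x[16] = 1; x[17] = 3; x[18] = 5; x[19] = 7.
Since x[19] = x[1] = 7, the sequence is periodic with period 18.
(1244 - 1) mod 18 = 1, so x[1244] = x[2] = 9.

9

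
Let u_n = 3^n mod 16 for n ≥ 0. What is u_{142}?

9

Listing terms: u_0 = 1,  u_1 = 3,  u_2 = 9,  u_3 = 11,  u_4 = 1.
Since u_4 = u_0 = 1, the sequence is periodic with period 4.
(142 - 0) mod 4 = 2, so u_{142} = u_2 = 9.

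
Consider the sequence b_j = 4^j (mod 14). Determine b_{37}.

Listing terms: b_1 = 4, b_2 = 2, b_3 = 8, b_4 = 4.
The sequence repeats with period 3.
(37 - 1) mod 3 = 0, so b_{37} = b_1 = 4.

4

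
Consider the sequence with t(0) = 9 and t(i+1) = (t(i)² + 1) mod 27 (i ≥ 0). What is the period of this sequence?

3

Listing terms: t(0) = 9; t(1) = 1; t(2) = 2; t(3) = 5; t(4) = 26; t(5) = 2.
Since t(5) = t(2) = 2, the sequence is eventually periodic: after a pre-period of length 2 it cycles with period 3.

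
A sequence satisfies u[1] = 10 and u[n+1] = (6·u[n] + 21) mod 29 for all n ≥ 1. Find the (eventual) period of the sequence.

14

u[1] = 10; u[2] = 23; u[3] = 14; u[4] = 18; u[5] = 13; u[6] = 12; u[7] = 6; u[8] = 28; u[9] = 15; u[10] = 24; u[11] = 20; u[12] = 25; u[13] = 26; u[14] = 3; u[15] = 10.
The sequence repeats with period 14.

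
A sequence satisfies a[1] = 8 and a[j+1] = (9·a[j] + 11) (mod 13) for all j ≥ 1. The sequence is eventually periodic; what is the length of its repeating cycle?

We have a[1] = 8; a[2] = 5; a[3] = 4; a[4] = 8.
The sequence repeats with period 3.

3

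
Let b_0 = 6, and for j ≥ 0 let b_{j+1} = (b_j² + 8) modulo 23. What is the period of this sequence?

5

Listing terms: b_0 = 6,  b_1 = 21,  b_2 = 12,  b_3 = 14,  b_4 = 20,  b_5 = 17,  b_6 = 21.
Since b_6 = b_1 = 21, the sequence is eventually periodic: after a pre-period of length 1 it cycles with period 5.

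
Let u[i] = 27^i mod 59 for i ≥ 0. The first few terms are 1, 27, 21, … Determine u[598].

51

u[0] = 1; u[1] = 27; u[2] = 21; u[3] = 36; u[4] = 28; u[5] = 48; u[6] = 57; u[7] = 5; u[8] = 17; u[9] = 46; u[10] = 3; u[11] = 22; u[12] = 4; u[13] = 49; u[14] = 25; u[15] = 26; u[16] = 53; u[17] = 15; u[18] = 51; u[19] = 20; u[20] = 9; u[21] = 7; u[22] = 12; u[23] = 29; u[24] = 16; u[25] = 19; u[26] = 41; u[27] = 45; u[28] = 35; u[29] = 1.
The sequence repeats with period 29.
(598 - 0) mod 29 = 18, so u[598] = u[18] = 51.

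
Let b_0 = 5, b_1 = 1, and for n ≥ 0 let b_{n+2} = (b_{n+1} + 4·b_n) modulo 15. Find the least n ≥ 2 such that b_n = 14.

b_0 = 5, b_1 = 1, b_2 = 6, b_3 = 10, b_4 = 4, b_5 = 14, b_6 = 0, b_7 = 11, b_8 = 11, b_9 = 10, b_{10} = 9, b_{11} = 4, b_{12} = 10, b_{13} = 11, b_{14} = 6, b_{15} = 5, b_{16} = 14, b_{17} = 4, b_{18} = 0, b_{19} = 1, b_{20} = 1, b_{21} = 5, b_{22} = 9, b_{23} = 14, b_{24} = 5, b_{25} = 1.
Since (b_{24}, b_{25}) = (b_0, b_1) = (5, 1) (two consecutive terms determine the rest), the sequence is periodic with period 24.
The value 14 first appears (with n ≥ 2) at b_5.

5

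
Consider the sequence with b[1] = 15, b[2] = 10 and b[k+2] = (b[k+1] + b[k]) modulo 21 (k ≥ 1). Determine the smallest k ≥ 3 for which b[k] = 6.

9

b[1] = 15, b[2] = 10, b[3] = 4, b[4] = 14, b[5] = 18, b[6] = 11, b[7] = 8, b[8] = 19, b[9] = 6, b[10] = 4, b[11] = 10, b[12] = 14, b[13] = 3, b[14] = 17, b[15] = 20, b[16] = 16, b[17] = 15, b[18] = 10.
Since (b[17], b[18]) = (b[1], b[2]) = (15, 10) (two consecutive terms determine the rest), the sequence is periodic with period 16.
The value 6 first appears (with k ≥ 3) at b[9].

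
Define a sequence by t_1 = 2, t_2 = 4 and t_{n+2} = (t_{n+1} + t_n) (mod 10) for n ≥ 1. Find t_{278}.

We have t_1 = 2,  t_2 = 4,  t_3 = 6,  t_4 = 0,  t_5 = 6,  t_6 = 6,  t_7 = 2,  t_8 = 8,  t_9 = 0,  t_{10} = 8,  t_{11} = 8,  t_{12} = 6,  t_{13} = 4,  t_{14} = 0,  t_{15} = 4,  t_{16} = 4,  t_{17} = 8,  t_{18} = 2,  t_{19} = 0,  t_{20} = 2,  t_{21} = 2,  t_{22} = 4.
Since (t_{21}, t_{22}) = (t_1, t_2) = (2, 4) (two consecutive terms determine the rest), the sequence is periodic with period 20.
So t_{278} = t_{1 + ((278-1) mod 20)} = t_{18} = 2.

2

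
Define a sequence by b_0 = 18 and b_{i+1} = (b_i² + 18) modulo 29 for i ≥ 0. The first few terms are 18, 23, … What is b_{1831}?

23

Computing terms: b_0 = 18,  b_1 = 23,  b_2 = 25,  b_3 = 5,  b_4 = 14,  b_5 = 11,  b_6 = 23.
Since b_6 = b_1 = 23, the sequence is eventually periodic: after a pre-period of length 1 it cycles with period 5.
For i ≥ 1, b_i depends only on (i - 1) mod 5. (1831 - 1) mod 5 = 0, so b_{1831} = b_1 = 23.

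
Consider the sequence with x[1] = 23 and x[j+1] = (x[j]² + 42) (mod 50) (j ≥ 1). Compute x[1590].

1

Listing terms: x[1] = 23; x[2] = 21; x[3] = 33; x[4] = 31; x[5] = 3; x[6] = 1; x[7] = 43; x[8] = 41; x[9] = 23.
Since x[9] = x[1] = 23, the sequence is periodic with period 8.
So x[1590] = x[1 + ((1590-1) mod 8)] = x[6] = 1.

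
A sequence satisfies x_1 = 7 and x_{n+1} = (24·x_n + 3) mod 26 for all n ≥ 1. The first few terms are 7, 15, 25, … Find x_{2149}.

Listing terms: x_1 = 7; x_2 = 15; x_3 = 25; x_4 = 5; x_5 = 19; x_6 = 17; x_7 = 21; x_8 = 13; x_9 = 3; x_{10} = 23; x_{11} = 9; x_{12} = 11; x_{13} = 7.
Since x_{13} = x_1 = 7, the sequence is periodic with period 12.
(2149 - 1) mod 12 = 0, so x_{2149} = x_1 = 7.

7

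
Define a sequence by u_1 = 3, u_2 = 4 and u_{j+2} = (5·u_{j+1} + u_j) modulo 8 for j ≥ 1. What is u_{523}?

We have u_1 = 3, u_2 = 4, u_3 = 7, u_4 = 7, u_5 = 2, u_6 = 1, u_7 = 7, u_8 = 4, u_9 = 3, u_{10} = 3, u_{11} = 2, u_{12} = 5, u_{13} = 3, u_{14} = 4.
The sequence repeats with period 12.
(523 - 1) mod 12 = 6, so u_{523} = u_7 = 7.

7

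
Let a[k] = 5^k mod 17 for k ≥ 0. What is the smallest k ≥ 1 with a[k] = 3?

13

a[0] = 1,  a[1] = 5,  a[2] = 8,  a[3] = 6,  a[4] = 13,  a[5] = 14,  a[6] = 2,  a[7] = 10,  a[8] = 16,  a[9] = 12,  a[10] = 9,  a[11] = 11,  a[12] = 4,  a[13] = 3,  a[14] = 15,  a[15] = 7,  a[16] = 1.
The sequence repeats with period 16.
The value 3 first appears (with k ≥ 1) at a[13].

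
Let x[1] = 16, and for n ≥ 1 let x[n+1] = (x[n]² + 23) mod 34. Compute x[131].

x[1] = 16, x[2] = 7, x[3] = 4, x[4] = 5, x[5] = 14, x[6] = 15, x[7] = 10, x[8] = 21, x[9] = 22, x[10] = 31, x[11] = 32, x[12] = 27, x[13] = 4.
Since x[13] = x[3] = 4, the sequence is eventually periodic: after a pre-period of length 2 it cycles with period 10.
For n ≥ 3, x[n] depends only on (n - 3) mod 10. (131 - 3) mod 10 = 8, so x[131] = x[11] = 32.

32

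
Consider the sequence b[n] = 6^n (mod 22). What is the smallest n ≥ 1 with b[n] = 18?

Computing terms: b[0] = 1, b[1] = 6, b[2] = 14, b[3] = 18, b[4] = 20, b[5] = 10, b[6] = 16, b[7] = 8, b[8] = 4, b[9] = 2, b[10] = 12, b[11] = 6.
Since b[11] = b[1] = 6, the sequence is eventually periodic: after a pre-period of length 1 it cycles with period 10.
The value 18 first appears (with n ≥ 1) at b[3].

3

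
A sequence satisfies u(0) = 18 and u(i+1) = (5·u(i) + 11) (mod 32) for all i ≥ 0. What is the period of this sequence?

u(0) = 18; u(1) = 5; u(2) = 4; u(3) = 31; u(4) = 6; u(5) = 9; u(6) = 24; u(7) = 3; u(8) = 26; u(9) = 13; u(10) = 12; u(11) = 7; u(12) = 14; u(13) = 17; u(14) = 0; u(15) = 11; u(16) = 2; u(17) = 21; u(18) = 20; u(19) = 15; u(20) = 22; u(21) = 25; u(22) = 8; u(23) = 19; u(24) = 10; u(25) = 29; u(26) = 28; u(27) = 23; u(28) = 30; u(29) = 1; u(30) = 16; u(31) = 27; u(32) = 18.
The sequence repeats with period 32.

32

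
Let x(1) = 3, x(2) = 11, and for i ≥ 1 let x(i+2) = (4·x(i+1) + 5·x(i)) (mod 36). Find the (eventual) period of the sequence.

x(1) = 3,  x(2) = 11,  x(3) = 23,  x(4) = 3,  x(5) = 19,  x(6) = 19,  x(7) = 27,  x(8) = 23,  x(9) = 11,  x(10) = 15,  x(11) = 7,  x(12) = 31,  x(13) = 15,  x(14) = 35,  x(15) = 35,  x(16) = 27,  x(17) = 31,  x(18) = 7,  x(19) = 3,  x(20) = 11.
Since (x(19), x(20)) = (x(1), x(2)) = (3, 11) (two consecutive terms determine the rest), the sequence is periodic with period 18.

18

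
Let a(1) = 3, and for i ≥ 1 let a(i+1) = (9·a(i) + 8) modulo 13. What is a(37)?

a(1) = 3, a(2) = 9, a(3) = 11, a(4) = 3.
The sequence repeats with period 3.
So a(37) = a(1 + ((37-1) mod 3)) = a(1) = 3.

3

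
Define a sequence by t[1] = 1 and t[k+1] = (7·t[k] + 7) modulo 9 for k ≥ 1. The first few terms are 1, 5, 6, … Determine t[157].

4

We have t[1] = 1,  t[2] = 5,  t[3] = 6,  t[4] = 4,  t[5] = 8,  t[6] = 0,  t[7] = 7,  t[8] = 2,  t[9] = 3,  t[10] = 1.
The sequence repeats with period 9.
So t[157] = t[1 + ((157-1) mod 9)] = t[4] = 4.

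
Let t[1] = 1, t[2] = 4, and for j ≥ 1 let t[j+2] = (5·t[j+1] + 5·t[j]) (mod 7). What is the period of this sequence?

24

Listing terms: t[1] = 1,  t[2] = 4,  t[3] = 4,  t[4] = 5,  t[5] = 3,  t[6] = 5,  t[7] = 5,  t[8] = 1,  t[9] = 2,  t[10] = 1,  t[11] = 1,  t[12] = 3,  t[13] = 6,  t[14] = 3,  t[15] = 3,  t[16] = 2,  t[17] = 4,  t[18] = 2,  t[19] = 2,  t[20] = 6,  t[21] = 5,  t[22] = 6,  t[23] = 6,  t[24] = 4,  t[25] = 1,  t[26] = 4.
The sequence repeats with period 24.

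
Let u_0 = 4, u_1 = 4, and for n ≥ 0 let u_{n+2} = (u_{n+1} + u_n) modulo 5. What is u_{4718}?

4

u_0 = 4; u_1 = 4; u_2 = 3; u_3 = 2; u_4 = 0; u_5 = 2; u_6 = 2; u_7 = 4; u_8 = 1; u_9 = 0; u_{10} = 1; u_{11} = 1; u_{12} = 2; u_{13} = 3; u_{14} = 0; u_{15} = 3; u_{16} = 3; u_{17} = 1; u_{18} = 4; u_{19} = 0; u_{20} = 4; u_{21} = 4.
Since (u_{20}, u_{21}) = (u_0, u_1) = (4, 4) (two consecutive terms determine the rest), the sequence is periodic with period 20.
(4718 - 0) mod 20 = 18, so u_{4718} = u_{18} = 4.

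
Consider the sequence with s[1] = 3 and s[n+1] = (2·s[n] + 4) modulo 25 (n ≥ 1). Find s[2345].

8

s[1] = 3; s[2] = 10; s[3] = 24; s[4] = 2; s[5] = 8; s[6] = 20; s[7] = 19; s[8] = 17; s[9] = 13; s[10] = 5; s[11] = 14; s[12] = 7; s[13] = 18; s[14] = 15; s[15] = 9; s[16] = 22; s[17] = 23; s[18] = 0; s[19] = 4; s[20] = 12; s[21] = 3.
Since s[21] = s[1] = 3, the sequence is periodic with period 20.
So s[2345] = s[1 + ((2345-1) mod 20)] = s[5] = 8.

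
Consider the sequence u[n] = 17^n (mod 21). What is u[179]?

We have u[0] = 1, u[1] = 17, u[2] = 16, u[3] = 20, u[4] = 4, u[5] = 5, u[6] = 1.
The sequence repeats with period 6.
So u[179] = u[0 + ((179-0) mod 6)] = u[5] = 5.

5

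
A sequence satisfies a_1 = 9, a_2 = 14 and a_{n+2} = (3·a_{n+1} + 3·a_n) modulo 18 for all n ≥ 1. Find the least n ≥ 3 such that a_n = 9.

6

a_1 = 9; a_2 = 14; a_3 = 15; a_4 = 15; a_5 = 0; a_6 = 9; a_7 = 9; a_8 = 0; a_9 = 9.
Since (a_8, a_9) = (a_5, a_6) = (0, 9) (two consecutive terms determine the rest), the sequence is eventually periodic: after a pre-period of length 4 it cycles with period 3.
The value 9 first appears (with n ≥ 3) at a_6.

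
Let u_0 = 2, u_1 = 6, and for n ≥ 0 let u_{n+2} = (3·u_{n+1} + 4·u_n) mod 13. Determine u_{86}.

0

Listing terms: u_0 = 2, u_1 = 6, u_2 = 0, u_3 = 11, u_4 = 7, u_5 = 0, u_6 = 2, u_7 = 6.
Since (u_6, u_7) = (u_0, u_1) = (2, 6) (two consecutive terms determine the rest), the sequence is periodic with period 6.
(86 - 0) mod 6 = 2, so u_{86} = u_2 = 0.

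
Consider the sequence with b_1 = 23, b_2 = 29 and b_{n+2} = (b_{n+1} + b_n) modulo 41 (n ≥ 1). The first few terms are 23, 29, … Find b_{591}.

1

b_1 = 23, b_2 = 29, b_3 = 11, b_4 = 40, b_5 = 10, b_6 = 9, b_7 = 19, b_8 = 28, b_9 = 6, b_{10} = 34, b_{11} = 40, b_{12} = 33, b_{13} = 32, b_{14} = 24, b_{15} = 15, b_{16} = 39, b_{17} = 13, b_{18} = 11, b_{19} = 24, b_{20} = 35, b_{21} = 18, b_{22} = 12, b_{23} = 30, b_{24} = 1, b_{25} = 31, b_{26} = 32, b_{27} = 22, b_{28} = 13, b_{29} = 35, b_{30} = 7, b_{31} = 1, b_{32} = 8, b_{33} = 9, b_{34} = 17, b_{35} = 26, b_{36} = 2, b_{37} = 28, b_{38} = 30, b_{39} = 17, b_{40} = 6, b_{41} = 23, b_{42} = 29.
The sequence repeats with period 40.
(591 - 1) mod 40 = 30, so b_{591} = b_{31} = 1.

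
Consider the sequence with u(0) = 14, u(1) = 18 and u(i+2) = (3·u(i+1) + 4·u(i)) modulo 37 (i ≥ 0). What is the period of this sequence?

Computing terms: u(0) = 14; u(1) = 18; u(2) = 36; u(3) = 32; u(4) = 18; u(5) = 34; u(6) = 26; u(7) = 29; u(8) = 6; u(9) = 23; u(10) = 19; u(11) = 1; u(12) = 5; u(13) = 19; u(14) = 3; u(15) = 11; u(16) = 8; u(17) = 31; u(18) = 14; u(19) = 18.
The sequence repeats with period 18.

18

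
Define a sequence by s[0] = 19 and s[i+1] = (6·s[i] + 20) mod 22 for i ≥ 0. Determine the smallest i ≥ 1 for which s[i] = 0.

Computing terms: s[0] = 19, s[1] = 2, s[2] = 10, s[3] = 14, s[4] = 16, s[5] = 6, s[6] = 12, s[7] = 4, s[8] = 0, s[9] = 20, s[10] = 8, s[11] = 2.
Since s[11] = s[1] = 2, the sequence is eventually periodic: after a pre-period of length 1 it cycles with period 10.
The value 0 first appears (with i ≥ 1) at s[8].

8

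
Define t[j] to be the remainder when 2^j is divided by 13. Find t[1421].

6

We have t[0] = 1,  t[1] = 2,  t[2] = 4,  t[3] = 8,  t[4] = 3,  t[5] = 6,  t[6] = 12,  t[7] = 11,  t[8] = 9,  t[9] = 5,  t[10] = 10,  t[11] = 7,  t[12] = 1.
Since t[12] = t[0] = 1, the sequence is periodic with period 12.
(1421 - 0) mod 12 = 5, so t[1421] = t[5] = 6.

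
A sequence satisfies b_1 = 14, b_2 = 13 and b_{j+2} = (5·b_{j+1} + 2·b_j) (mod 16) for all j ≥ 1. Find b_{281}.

1

b_1 = 14; b_2 = 13; b_3 = 13; b_4 = 11; b_5 = 1; b_6 = 11; b_7 = 9; b_8 = 3; b_9 = 1; b_{10} = 11.
Since (b_9, b_{10}) = (b_5, b_6) = (1, 11) (two consecutive terms determine the rest), the sequence is eventually periodic: after a pre-period of length 4 it cycles with period 4.
For j ≥ 5, b_j depends only on (j - 5) mod 4. (281 - 5) mod 4 = 0, so b_{281} = b_5 = 1.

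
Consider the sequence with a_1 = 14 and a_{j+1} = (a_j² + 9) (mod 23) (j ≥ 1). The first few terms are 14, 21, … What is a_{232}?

17

a_1 = 14, a_2 = 21, a_3 = 13, a_4 = 17, a_5 = 22, a_6 = 10, a_7 = 17.
Since a_7 = a_4 = 17, the sequence is eventually periodic: after a pre-period of length 3 it cycles with period 3.
For j ≥ 4, a_j depends only on (j - 4) mod 3. (232 - 4) mod 3 = 0, so a_{232} = a_4 = 17.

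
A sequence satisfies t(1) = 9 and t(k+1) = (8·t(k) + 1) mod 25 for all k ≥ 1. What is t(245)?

Computing terms: t(1) = 9, t(2) = 23, t(3) = 10, t(4) = 6, t(5) = 24, t(6) = 18, t(7) = 20, t(8) = 11, t(9) = 14, t(10) = 13, t(11) = 5, t(12) = 16, t(13) = 4, t(14) = 8, t(15) = 15, t(16) = 21, t(17) = 19, t(18) = 3, t(19) = 0, t(20) = 1, t(21) = 9.
The sequence repeats with period 20.
(245 - 1) mod 20 = 4, so t(245) = t(5) = 24.

24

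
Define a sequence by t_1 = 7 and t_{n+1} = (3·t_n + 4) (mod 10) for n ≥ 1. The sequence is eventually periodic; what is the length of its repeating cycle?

We have t_1 = 7; t_2 = 5; t_3 = 9; t_4 = 1; t_5 = 7.
Since t_5 = t_1 = 7, the sequence is periodic with period 4.

4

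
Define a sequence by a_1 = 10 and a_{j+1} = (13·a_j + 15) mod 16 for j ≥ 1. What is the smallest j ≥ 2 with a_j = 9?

a_1 = 10; a_2 = 1; a_3 = 12; a_4 = 11; a_5 = 14; a_6 = 5; a_7 = 0; a_8 = 15; a_9 = 2; a_{10} = 9; a_{11} = 4; a_{12} = 3; a_{13} = 6; a_{14} = 13; a_{15} = 8; a_{16} = 7; a_{17} = 10.
Since a_{17} = a_1 = 10, the sequence is periodic with period 16.
The value 9 first appears (with j ≥ 2) at a_{10}.

10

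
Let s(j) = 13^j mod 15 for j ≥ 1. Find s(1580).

Listing terms: s(1) = 13; s(2) = 4; s(3) = 7; s(4) = 1; s(5) = 13.
Since s(5) = s(1) = 13, the sequence is periodic with period 4.
So s(1580) = s(1 + ((1580-1) mod 4)) = s(4) = 1.

1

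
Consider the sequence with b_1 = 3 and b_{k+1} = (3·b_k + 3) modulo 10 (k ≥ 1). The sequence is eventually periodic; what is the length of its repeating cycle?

4

We have b_1 = 3; b_2 = 2; b_3 = 9; b_4 = 0; b_5 = 3.
The sequence repeats with period 4.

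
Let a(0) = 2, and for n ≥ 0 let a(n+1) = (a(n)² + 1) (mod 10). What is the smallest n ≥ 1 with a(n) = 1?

a(0) = 2,  a(1) = 5,  a(2) = 6,  a(3) = 7,  a(4) = 0,  a(5) = 1,  a(6) = 2.
The sequence repeats with period 6.
The value 1 first appears (with n ≥ 1) at a(5).

5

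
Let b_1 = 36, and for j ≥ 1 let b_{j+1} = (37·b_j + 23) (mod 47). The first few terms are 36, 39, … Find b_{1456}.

Computing terms: b_1 = 36,  b_2 = 39,  b_3 = 9,  b_4 = 27,  b_5 = 35,  b_6 = 2,  b_7 = 3,  b_8 = 40,  b_9 = 46,  b_{10} = 33,  b_{11} = 22,  b_{12} = 38,  b_{13} = 19,  b_{14} = 21,  b_{15} = 1,  b_{16} = 13,  b_{17} = 34,  b_{18} = 12,  b_{19} = 44,  b_{20} = 6,  b_{21} = 10,  b_{22} = 17,  b_{23} = 41,  b_{24} = 36.
The sequence repeats with period 23.
(1456 - 1) mod 23 = 6, so b_{1456} = b_7 = 3.

3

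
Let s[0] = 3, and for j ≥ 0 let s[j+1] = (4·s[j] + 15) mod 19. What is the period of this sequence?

9

Computing terms: s[0] = 3, s[1] = 8, s[2] = 9, s[3] = 13, s[4] = 10, s[5] = 17, s[6] = 7, s[7] = 5, s[8] = 16, s[9] = 3.
The sequence repeats with period 9.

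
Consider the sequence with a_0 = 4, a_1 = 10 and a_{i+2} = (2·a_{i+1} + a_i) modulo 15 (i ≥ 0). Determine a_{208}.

10

Listing terms: a_0 = 4,  a_1 = 10,  a_2 = 9,  a_3 = 13,  a_4 = 5,  a_5 = 8,  a_6 = 6,  a_7 = 5,  a_8 = 1,  a_9 = 7,  a_{10} = 0,  a_{11} = 7,  a_{12} = 14,  a_{13} = 5,  a_{14} = 9,  a_{15} = 8,  a_{16} = 10,  a_{17} = 13,  a_{18} = 6,  a_{19} = 10,  a_{20} = 11,  a_{21} = 2,  a_{22} = 0,  a_{23} = 2,  a_{24} = 4,  a_{25} = 10.
The sequence repeats with period 24.
So a_{208} = a_{0 + ((208-0) mod 24)} = a_{16} = 10.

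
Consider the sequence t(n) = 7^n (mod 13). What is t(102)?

We have t(1) = 7,  t(2) = 10,  t(3) = 5,  t(4) = 9,  t(5) = 11,  t(6) = 12,  t(7) = 6,  t(8) = 3,  t(9) = 8,  t(10) = 4,  t(11) = 2,  t(12) = 1,  t(13) = 7.
Since t(13) = t(1) = 7, the sequence is periodic with period 12.
(102 - 1) mod 12 = 5, so t(102) = t(6) = 12.

12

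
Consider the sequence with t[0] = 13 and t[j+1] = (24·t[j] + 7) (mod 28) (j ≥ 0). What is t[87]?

15

Listing terms: t[0] = 13; t[1] = 11; t[2] = 19; t[3] = 15; t[4] = 3; t[5] = 23; t[6] = 27; t[7] = 11.
Since t[7] = t[1] = 11, the sequence is eventually periodic: after a pre-period of length 1 it cycles with period 6.
For j ≥ 1, t[j] depends only on (j - 1) mod 6. (87 - 1) mod 6 = 2, so t[87] = t[3] = 15.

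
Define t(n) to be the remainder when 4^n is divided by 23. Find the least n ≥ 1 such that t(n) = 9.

Computing terms: t(0) = 1, t(1) = 4, t(2) = 16, t(3) = 18, t(4) = 3, t(5) = 12, t(6) = 2, t(7) = 8, t(8) = 9, t(9) = 13, t(10) = 6, t(11) = 1.
The sequence repeats with period 11.
The value 9 first appears (with n ≥ 1) at t(8).

8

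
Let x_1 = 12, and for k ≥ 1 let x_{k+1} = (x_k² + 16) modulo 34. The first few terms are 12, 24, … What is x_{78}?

Computing terms: x_1 = 12; x_2 = 24; x_3 = 14; x_4 = 8; x_5 = 12.
Since x_5 = x_1 = 12, the sequence is periodic with period 4.
So x_{78} = x_{1 + ((78-1) mod 4)} = x_2 = 24.

24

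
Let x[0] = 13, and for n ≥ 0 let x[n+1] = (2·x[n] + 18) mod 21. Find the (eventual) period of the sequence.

6

We have x[0] = 13; x[1] = 2; x[2] = 1; x[3] = 20; x[4] = 16; x[5] = 8; x[6] = 13.
The sequence repeats with period 6.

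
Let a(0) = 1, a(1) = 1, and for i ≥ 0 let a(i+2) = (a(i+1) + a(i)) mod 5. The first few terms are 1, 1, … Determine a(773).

a(0) = 1, a(1) = 1, a(2) = 2, a(3) = 3, a(4) = 0, a(5) = 3, a(6) = 3, a(7) = 1, a(8) = 4, a(9) = 0, a(10) = 4, a(11) = 4, a(12) = 3, a(13) = 2, a(14) = 0, a(15) = 2, a(16) = 2, a(17) = 4, a(18) = 1, a(19) = 0, a(20) = 1, a(21) = 1.
Since (a(20), a(21)) = (a(0), a(1)) = (1, 1) (two consecutive terms determine the rest), the sequence is periodic with period 20.
So a(773) = a(0 + ((773-0) mod 20)) = a(13) = 2.

2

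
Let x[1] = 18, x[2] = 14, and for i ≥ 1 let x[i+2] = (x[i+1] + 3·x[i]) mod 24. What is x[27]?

x[1] = 18, x[2] = 14, x[3] = 20, x[4] = 14, x[5] = 2, x[6] = 20, x[7] = 2, x[8] = 14, x[9] = 20.
Since (x[8], x[9]) = (x[2], x[3]) = (14, 20) (two consecutive terms determine the rest), the sequence is eventually periodic: after a pre-period of length 1 it cycles with period 6.
For i ≥ 2, x[i] depends only on (i - 2) mod 6. (27 - 2) mod 6 = 1, so x[27] = x[3] = 20.

20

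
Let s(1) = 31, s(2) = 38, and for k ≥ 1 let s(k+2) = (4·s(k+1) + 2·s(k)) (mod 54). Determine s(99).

16

Computing terms: s(1) = 31, s(2) = 38, s(3) = 52, s(4) = 14, s(5) = 52, s(6) = 20, s(7) = 22, s(8) = 20, s(9) = 16, s(10) = 50, s(11) = 16, s(12) = 2, s(13) = 40, s(14) = 2, s(15) = 34, s(16) = 32, s(17) = 34, s(18) = 38, s(19) = 4, s(20) = 38, s(21) = 52.
Since (s(20), s(21)) = (s(2), s(3)) = (38, 52) (two consecutive terms determine the rest), the sequence is eventually periodic: after a pre-period of length 1 it cycles with period 18.
For k ≥ 2, s(k) depends only on (k - 2) mod 18. (99 - 2) mod 18 = 7, so s(99) = s(9) = 16.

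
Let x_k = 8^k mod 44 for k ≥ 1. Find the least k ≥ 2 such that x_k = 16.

8

x_1 = 8; x_2 = 20; x_3 = 28; x_4 = 4; x_5 = 32; x_6 = 36; x_7 = 24; x_8 = 16; x_9 = 40; x_{10} = 12; x_{11} = 8.
The sequence repeats with period 10.
The value 16 first appears (with k ≥ 2) at x_8.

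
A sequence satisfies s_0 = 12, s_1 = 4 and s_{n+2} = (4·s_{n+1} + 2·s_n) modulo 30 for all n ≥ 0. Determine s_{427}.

28

We have s_0 = 12, s_1 = 4, s_2 = 10, s_3 = 18, s_4 = 2, s_5 = 14, s_6 = 0, s_7 = 28, s_8 = 22, s_9 = 24, s_{10} = 20, s_{11} = 8, s_{12} = 12, s_{13} = 4.
The sequence repeats with period 12.
So s_{427} = s_{0 + ((427-0) mod 12)} = s_7 = 28.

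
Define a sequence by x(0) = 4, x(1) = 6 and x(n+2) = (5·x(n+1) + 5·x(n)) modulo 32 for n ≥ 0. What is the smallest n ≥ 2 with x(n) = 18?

2

x(0) = 4,  x(1) = 6,  x(2) = 18,  x(3) = 24,  x(4) = 18,  x(5) = 18,  x(6) = 20,  x(7) = 30,  x(8) = 26,  x(9) = 24,  x(10) = 26,  x(11) = 26,  x(12) = 4,  x(13) = 22,  x(14) = 2,  x(15) = 24,  x(16) = 2,  x(17) = 2,  x(18) = 20,  x(19) = 14,  x(20) = 10,  x(21) = 24,  x(22) = 10,  x(23) = 10,  x(24) = 4,  x(25) = 6.
The sequence repeats with period 24.
The value 18 first appears (with n ≥ 2) at x(2).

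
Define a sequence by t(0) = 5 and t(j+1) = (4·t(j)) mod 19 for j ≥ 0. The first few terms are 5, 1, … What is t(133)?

Computing terms: t(0) = 5; t(1) = 1; t(2) = 4; t(3) = 16; t(4) = 7; t(5) = 9; t(6) = 17; t(7) = 11; t(8) = 6; t(9) = 5.
The sequence repeats with period 9.
So t(133) = t(0 + ((133-0) mod 9)) = t(7) = 11.

11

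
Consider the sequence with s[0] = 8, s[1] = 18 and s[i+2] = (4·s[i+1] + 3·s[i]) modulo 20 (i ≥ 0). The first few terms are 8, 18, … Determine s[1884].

We have s[0] = 8, s[1] = 18, s[2] = 16, s[3] = 18, s[4] = 0, s[5] = 14, s[6] = 16, s[7] = 6, s[8] = 12, s[9] = 6, s[10] = 0, s[11] = 18, s[12] = 12, s[13] = 2, s[14] = 4, s[15] = 2, s[16] = 0, s[17] = 6, s[18] = 4, s[19] = 14, s[20] = 8, s[21] = 14, s[22] = 0, s[23] = 2, s[24] = 8, s[25] = 18.
Since (s[24], s[25]) = (s[0], s[1]) = (8, 18) (two consecutive terms determine the rest), the sequence is periodic with period 24.
(1884 - 0) mod 24 = 12, so s[1884] = s[12] = 12.

12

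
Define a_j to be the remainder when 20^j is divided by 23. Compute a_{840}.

We have a_0 = 1; a_1 = 20; a_2 = 9; a_3 = 19; a_4 = 12; a_5 = 10; a_6 = 16; a_7 = 21; a_8 = 6; a_9 = 5; a_{10} = 8; a_{11} = 22; a_{12} = 3; a_{13} = 14; a_{14} = 4; a_{15} = 11; a_{16} = 13; a_{17} = 7; a_{18} = 2; a_{19} = 17; a_{20} = 18; a_{21} = 15; a_{22} = 1.
The sequence repeats with period 22.
(840 - 0) mod 22 = 4, so a_{840} = a_4 = 12.

12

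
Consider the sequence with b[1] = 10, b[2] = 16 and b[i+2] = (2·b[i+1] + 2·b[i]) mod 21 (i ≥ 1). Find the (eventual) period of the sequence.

Computing terms: b[1] = 10; b[2] = 16; b[3] = 10; b[4] = 10; b[5] = 19; b[6] = 16; b[7] = 7; b[8] = 4; b[9] = 1; b[10] = 10; b[11] = 1; b[12] = 1; b[13] = 4; b[14] = 10; b[15] = 7; b[16] = 13; b[17] = 19; b[18] = 1; b[19] = 19; b[20] = 19; b[21] = 13; b[22] = 1; b[23] = 7; b[24] = 16; b[25] = 4; b[26] = 19; b[27] = 4; b[28] = 4; b[29] = 16; b[30] = 19; b[31] = 7; b[32] = 10; b[33] = 13; b[34] = 4; b[35] = 13; b[36] = 13; b[37] = 10; b[38] = 4; b[39] = 7; b[40] = 1; b[41] = 16; b[42] = 13; b[43] = 16; b[44] = 16; b[45] = 1; b[46] = 13; b[47] = 7; b[48] = 19; b[49] = 10; b[50] = 16.
The sequence repeats with period 48.

48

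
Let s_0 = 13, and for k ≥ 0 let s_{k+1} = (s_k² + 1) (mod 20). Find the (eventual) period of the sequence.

We have s_0 = 13, s_1 = 10, s_2 = 1, s_3 = 2, s_4 = 5, s_5 = 6, s_6 = 17, s_7 = 10.
Since s_7 = s_1 = 10, the sequence is eventually periodic: after a pre-period of length 1 it cycles with period 6.

6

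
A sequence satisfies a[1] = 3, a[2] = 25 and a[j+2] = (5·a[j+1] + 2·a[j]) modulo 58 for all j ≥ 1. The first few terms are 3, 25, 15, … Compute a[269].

43

Listing terms: a[1] = 3; a[2] = 25; a[3] = 15; a[4] = 9; a[5] = 17; a[6] = 45; a[7] = 27; a[8] = 51; a[9] = 19; a[10] = 23; a[11] = 37; a[12] = 57; a[13] = 11; a[14] = 53; a[15] = 55; a[16] = 33; a[17] = 43; a[18] = 49; a[19] = 41; a[20] = 13; a[21] = 31; a[22] = 7; a[23] = 39; a[24] = 35; a[25] = 21; a[26] = 1; a[27] = 47; a[28] = 5; a[29] = 3; a[30] = 25.
Since (a[29], a[30]) = (a[1], a[2]) = (3, 25) (two consecutive terms determine the rest), the sequence is periodic with period 28.
So a[269] = a[1 + ((269-1) mod 28)] = a[17] = 43.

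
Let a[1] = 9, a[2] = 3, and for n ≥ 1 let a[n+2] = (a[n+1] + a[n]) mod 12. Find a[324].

Listing terms: a[1] = 9, a[2] = 3, a[3] = 0, a[4] = 3, a[5] = 3, a[6] = 6, a[7] = 9, a[8] = 3.
The sequence repeats with period 6.
So a[324] = a[1 + ((324-1) mod 6)] = a[6] = 6.

6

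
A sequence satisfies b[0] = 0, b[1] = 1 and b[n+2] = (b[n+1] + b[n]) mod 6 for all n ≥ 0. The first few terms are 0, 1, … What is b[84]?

Computing terms: b[0] = 0, b[1] = 1, b[2] = 1, b[3] = 2, b[4] = 3, b[5] = 5, b[6] = 2, b[7] = 1, b[8] = 3, b[9] = 4, b[10] = 1, b[11] = 5, b[12] = 0, b[13] = 5, b[14] = 5, b[15] = 4, b[16] = 3, b[17] = 1, b[18] = 4, b[19] = 5, b[20] = 3, b[21] = 2, b[22] = 5, b[23] = 1, b[24] = 0, b[25] = 1.
Since (b[24], b[25]) = (b[0], b[1]) = (0, 1) (two consecutive terms determine the rest), the sequence is periodic with period 24.
(84 - 0) mod 24 = 12, so b[84] = b[12] = 0.

0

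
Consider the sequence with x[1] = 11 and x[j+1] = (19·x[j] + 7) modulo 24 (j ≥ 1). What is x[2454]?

Computing terms: x[1] = 11; x[2] = 0; x[3] = 7; x[4] = 20; x[5] = 3; x[6] = 16; x[7] = 23; x[8] = 12; x[9] = 19; x[10] = 8; x[11] = 15; x[12] = 4; x[13] = 11.
The sequence repeats with period 12.
So x[2454] = x[1 + ((2454-1) mod 12)] = x[6] = 16.

16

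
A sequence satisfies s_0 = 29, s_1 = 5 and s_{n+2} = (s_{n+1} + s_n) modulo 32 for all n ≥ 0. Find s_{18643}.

We have s_0 = 29; s_1 = 5; s_2 = 2; s_3 = 7; s_4 = 9; s_5 = 16; s_6 = 25; s_7 = 9; s_8 = 2; s_9 = 11; s_{10} = 13; s_{11} = 24; s_{12} = 5; s_{13} = 29; s_{14} = 2; s_{15} = 31; s_{16} = 1; s_{17} = 0; s_{18} = 1; s_{19} = 1; s_{20} = 2; s_{21} = 3; s_{22} = 5; s_{23} = 8; s_{24} = 13; s_{25} = 21; s_{26} = 2; s_{27} = 23; s_{28} = 25; s_{29} = 16; s_{30} = 9; s_{31} = 25; s_{32} = 2; s_{33} = 27; s_{34} = 29; s_{35} = 24; s_{36} = 21; s_{37} = 13; s_{38} = 2; s_{39} = 15; s_{40} = 17; s_{41} = 0; s_{42} = 17; s_{43} = 17; s_{44} = 2; s_{45} = 19; s_{46} = 21; s_{47} = 8; s_{48} = 29; s_{49} = 5.
The sequence repeats with period 48.
(18643 - 0) mod 48 = 19, so s_{18643} = s_{19} = 1.

1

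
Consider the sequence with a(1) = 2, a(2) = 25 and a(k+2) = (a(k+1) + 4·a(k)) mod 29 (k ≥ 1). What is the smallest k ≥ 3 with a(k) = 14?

Listing terms: a(1) = 2,  a(2) = 25,  a(3) = 4,  a(4) = 17,  a(5) = 4,  a(6) = 14,  a(7) = 1,  a(8) = 28,  a(9) = 3,  a(10) = 28,  a(11) = 11,  a(12) = 7,  a(13) = 22,  a(14) = 21,  a(15) = 22,  a(16) = 19,  a(17) = 20,  a(18) = 9,  a(19) = 2,  a(20) = 9,  a(21) = 17,  a(22) = 24,  a(23) = 5,  a(24) = 14,  a(25) = 5,  a(26) = 3,  a(27) = 23,  a(28) = 6,  a(29) = 11,  a(30) = 6,  a(31) = 21,  a(32) = 16,  a(33) = 13,  a(34) = 19,  a(35) = 13,  a(36) = 2,  a(37) = 25.
The sequence repeats with period 35.
The value 14 first appears (with k ≥ 3) at a(6).

6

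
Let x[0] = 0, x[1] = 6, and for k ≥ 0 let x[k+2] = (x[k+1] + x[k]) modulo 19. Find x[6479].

x[0] = 0; x[1] = 6; x[2] = 6; x[3] = 12; x[4] = 18; x[5] = 11; x[6] = 10; x[7] = 2; x[8] = 12; x[9] = 14; x[10] = 7; x[11] = 2; x[12] = 9; x[13] = 11; x[14] = 1; x[15] = 12; x[16] = 13; x[17] = 6; x[18] = 0; x[19] = 6.
Since (x[18], x[19]) = (x[0], x[1]) = (0, 6) (two consecutive terms determine the rest), the sequence is periodic with period 18.
(6479 - 0) mod 18 = 17, so x[6479] = x[17] = 6.

6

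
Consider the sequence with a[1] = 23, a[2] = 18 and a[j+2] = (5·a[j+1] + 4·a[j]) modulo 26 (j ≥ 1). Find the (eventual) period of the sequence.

a[1] = 23; a[2] = 18; a[3] = 0; a[4] = 20; a[5] = 22; a[6] = 8; a[7] = 24; a[8] = 22; a[9] = 24; a[10] = 0; a[11] = 18; a[12] = 12; a[13] = 2; a[14] = 6; a[15] = 12; a[16] = 6; a[17] = 0; a[18] = 24; a[19] = 16; a[20] = 20; a[21] = 8; a[22] = 16; a[23] = 8; a[24] = 0; a[25] = 6; a[26] = 4; a[27] = 18; a[28] = 2; a[29] = 4; a[30] = 2; a[31] = 0; a[32] = 8; a[33] = 14; a[34] = 24; a[35] = 20; a[36] = 14; a[37] = 20; a[38] = 0; a[39] = 2; a[40] = 10; a[41] = 6; a[42] = 18; a[43] = 10; a[44] = 18; a[45] = 0.
Since (a[44], a[45]) = (a[2], a[3]) = (18, 0) (two consecutive terms determine the rest), the sequence is eventually periodic: after a pre-period of length 1 it cycles with period 42.

42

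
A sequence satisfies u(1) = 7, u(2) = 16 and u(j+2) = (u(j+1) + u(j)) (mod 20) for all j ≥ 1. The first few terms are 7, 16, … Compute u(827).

Listing terms: u(1) = 7, u(2) = 16, u(3) = 3, u(4) = 19, u(5) = 2, u(6) = 1, u(7) = 3, u(8) = 4, u(9) = 7, u(10) = 11, u(11) = 18, u(12) = 9, u(13) = 7, u(14) = 16.
Since (u(13), u(14)) = (u(1), u(2)) = (7, 16) (two consecutive terms determine the rest), the sequence is periodic with period 12.
So u(827) = u(1 + ((827-1) mod 12)) = u(11) = 18.

18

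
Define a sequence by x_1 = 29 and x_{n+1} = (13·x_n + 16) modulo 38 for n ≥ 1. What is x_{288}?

x_1 = 29, x_2 = 13, x_3 = 33, x_4 = 27, x_5 = 25, x_6 = 37, x_7 = 3, x_8 = 17, x_9 = 9, x_{10} = 19, x_{11} = 35, x_{12} = 15, x_{13} = 21, x_{14} = 23, x_{15} = 11, x_{16} = 7, x_{17} = 31, x_{18} = 1, x_{19} = 29.
The sequence repeats with period 18.
So x_{288} = x_{1 + ((288-1) mod 18)} = x_{18} = 1.

1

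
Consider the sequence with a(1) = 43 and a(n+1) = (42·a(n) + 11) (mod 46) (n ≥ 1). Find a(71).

5

Listing terms: a(1) = 43,  a(2) = 23,  a(3) = 11,  a(4) = 13,  a(5) = 5,  a(6) = 37,  a(7) = 1,  a(8) = 7,  a(9) = 29,  a(10) = 33,  a(11) = 17,  a(12) = 35,  a(13) = 9,  a(14) = 21,  a(15) = 19,  a(16) = 27,  a(17) = 41,  a(18) = 31,  a(19) = 25,  a(20) = 3,  a(21) = 45,  a(22) = 15,  a(23) = 43.
Since a(23) = a(1) = 43, the sequence is periodic with period 22.
(71 - 1) mod 22 = 4, so a(71) = a(5) = 5.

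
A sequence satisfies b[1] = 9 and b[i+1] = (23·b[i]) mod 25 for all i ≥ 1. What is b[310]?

17

We have b[1] = 9, b[2] = 7, b[3] = 11, b[4] = 3, b[5] = 19, b[6] = 12, b[7] = 1, b[8] = 23, b[9] = 4, b[10] = 17, b[11] = 16, b[12] = 18, b[13] = 14, b[14] = 22, b[15] = 6, b[16] = 13, b[17] = 24, b[18] = 2, b[19] = 21, b[20] = 8, b[21] = 9.
Since b[21] = b[1] = 9, the sequence is periodic with period 20.
So b[310] = b[1 + ((310-1) mod 20)] = b[10] = 17.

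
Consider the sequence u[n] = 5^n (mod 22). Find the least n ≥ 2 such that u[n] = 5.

6

We have u[1] = 5; u[2] = 3; u[3] = 15; u[4] = 9; u[5] = 1; u[6] = 5.
The sequence repeats with period 5.
The value 5 next appears (with n ≥ 2) at u[6].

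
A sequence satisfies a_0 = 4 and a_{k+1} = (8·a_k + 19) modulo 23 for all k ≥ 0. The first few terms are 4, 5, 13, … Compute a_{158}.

14

Computing terms: a_0 = 4; a_1 = 5; a_2 = 13; a_3 = 8; a_4 = 14; a_5 = 16; a_6 = 9; a_7 = 22; a_8 = 11; a_9 = 15; a_{10} = 1; a_{11} = 4.
Since a_{11} = a_0 = 4, the sequence is periodic with period 11.
(158 - 0) mod 11 = 4, so a_{158} = a_4 = 14.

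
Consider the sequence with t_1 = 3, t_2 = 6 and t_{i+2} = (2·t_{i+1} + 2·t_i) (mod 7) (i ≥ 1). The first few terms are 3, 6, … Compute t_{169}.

t_1 = 3, t_2 = 6, t_3 = 4, t_4 = 6, t_5 = 6, t_6 = 3, t_7 = 4, t_8 = 0, t_9 = 1, t_{10} = 2, t_{11} = 6, t_{12} = 2, t_{13} = 2, t_{14} = 1, t_{15} = 6, t_{16} = 0, t_{17} = 5, t_{18} = 3, t_{19} = 2, t_{20} = 3, t_{21} = 3, t_{22} = 5, t_{23} = 2, t_{24} = 0, t_{25} = 4, t_{26} = 1, t_{27} = 3, t_{28} = 1, t_{29} = 1, t_{30} = 4, t_{31} = 3, t_{32} = 0, t_{33} = 6, t_{34} = 5, t_{35} = 1, t_{36} = 5, t_{37} = 5, t_{38} = 6, t_{39} = 1, t_{40} = 0, t_{41} = 2, t_{42} = 4, t_{43} = 5, t_{44} = 4, t_{45} = 4, t_{46} = 2, t_{47} = 5, t_{48} = 0, t_{49} = 3, t_{50} = 6.
The sequence repeats with period 48.
So t_{169} = t_{1 + ((169-1) mod 48)} = t_{25} = 4.

4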